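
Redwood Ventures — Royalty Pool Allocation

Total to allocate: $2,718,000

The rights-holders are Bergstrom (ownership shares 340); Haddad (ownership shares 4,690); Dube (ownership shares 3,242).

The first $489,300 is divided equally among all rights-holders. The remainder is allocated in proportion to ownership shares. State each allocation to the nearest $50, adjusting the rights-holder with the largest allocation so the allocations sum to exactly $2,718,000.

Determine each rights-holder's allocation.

Equal tier: $489,300 ÷ 3 = $163,100 apiece.
Remainder $2,228,700 by ownership shares (total 8,272): Bergstrom 91,605.17 → $91,600; Haddad 1,263,612.55 → $1,263,600; Dube 873,482.28 → $873,500.
Totals: Bergstrom $163,100 + $91,600 = $254,700; Haddad $163,100 + $1,263,600 = $1,426,700; Dube $163,100 + $873,500 = $1,036,600.

Bergstrom: $254,700 | Haddad: $1,426,700 | Dube: $1,036,600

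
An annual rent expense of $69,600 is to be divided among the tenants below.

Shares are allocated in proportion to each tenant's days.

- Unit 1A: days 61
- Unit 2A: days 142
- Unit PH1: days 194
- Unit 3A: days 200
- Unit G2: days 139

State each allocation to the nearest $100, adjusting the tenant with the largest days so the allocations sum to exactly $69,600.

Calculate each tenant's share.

Unit 1A: $5,800; Unit 2A: $13,400; Unit PH1: $18,300; Unit 3A: $19,000; Unit G2: $13,100

Sum of days: 736.
Unrounded shares: Unit 1A 61/736 × $69,600 = 5,768.48; Unit 2A 142/736 × $69,600 = 13,428.26; Unit PH1 194/736 × $69,600 = 18,345.65; Unit 3A 200/736 × $69,600 = 18,913.04; Unit G2 139/736 × $69,600 = 13,144.57.
Rounded to nearest $100: Unit 1A $5,800; Unit 2A $13,400; Unit PH1 $18,300; Unit 3A $18,900; Unit G2 $13,100. Sum = $69,500.
Difference $69,600 − $69,500 = +$100 applied to largest days (Unit 3A): Unit 3A becomes $19,000.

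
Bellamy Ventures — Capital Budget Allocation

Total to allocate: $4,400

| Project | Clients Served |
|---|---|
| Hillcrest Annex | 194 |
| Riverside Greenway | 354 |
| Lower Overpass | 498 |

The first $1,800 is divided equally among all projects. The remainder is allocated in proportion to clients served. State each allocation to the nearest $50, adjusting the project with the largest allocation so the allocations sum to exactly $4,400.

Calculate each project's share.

Hillcrest Annex: $1,100; Riverside Greenway: $1,500; Lower Overpass: $1,800

$1,800 shared equally gives $600 per project.
Remainder $2,600 by clients served (total 1,046): Hillcrest Annex 482.22 → $500; Riverside Greenway 879.92 → $900; Lower Overpass 1,237.86 → $1,250.
Rounding difference −$50 on remainder applied to Lower Overpass.
Totals: Hillcrest Annex $600 + $500 = $1,100; Riverside Greenway $600 + $900 = $1,500; Lower Overpass $600 + $1,200 = $1,800.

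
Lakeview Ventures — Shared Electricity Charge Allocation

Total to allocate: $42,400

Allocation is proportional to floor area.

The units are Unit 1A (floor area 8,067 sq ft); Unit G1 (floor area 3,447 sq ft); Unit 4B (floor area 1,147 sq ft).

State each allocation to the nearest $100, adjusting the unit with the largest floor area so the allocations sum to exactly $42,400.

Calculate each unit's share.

Sum of floor area: 12,661.
Pro-rata amounts: Unit 1A 8,067/12,661 × $42,400 = 27,015.31; Unit G1 3,447/12,661 × $42,400 = 11,543.54; Unit 4B 1,147/12,661 × $42,400 = 3,841.15.
Rounded to nearest $100: Unit 1A $27,000; Unit G1 $11,500; Unit 4B $3,800. Sum = $42,300.
Difference $42,400 − $42,300 = +$100 applied to largest floor area (Unit 1A): Unit 1A becomes $27,100.

Unit 1A: $27,100 | Unit G1: $11,500 | Unit 4B: $3,800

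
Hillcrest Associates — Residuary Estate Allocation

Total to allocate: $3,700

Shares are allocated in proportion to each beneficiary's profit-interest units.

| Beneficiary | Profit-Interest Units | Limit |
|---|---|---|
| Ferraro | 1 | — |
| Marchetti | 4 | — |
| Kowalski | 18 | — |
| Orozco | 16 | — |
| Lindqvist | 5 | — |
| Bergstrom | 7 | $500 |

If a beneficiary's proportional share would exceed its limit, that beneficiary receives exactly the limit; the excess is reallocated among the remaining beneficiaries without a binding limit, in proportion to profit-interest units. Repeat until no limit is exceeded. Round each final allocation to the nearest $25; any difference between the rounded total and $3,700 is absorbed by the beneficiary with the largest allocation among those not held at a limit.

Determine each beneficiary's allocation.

Profit-interest units total: 51.
Proportional shares (ignoring caps): Ferraro 72.55; Marchetti 290.20; Kowalski 1,305.88; Orozco 1,160.78; Lindqvist 362.75; Bergstrom 507.84.
Held at cap: Bergstrom ($500); residual $3,200 reallocated over remaining profit-interest units 44.
Remaining shares: Ferraro 72.73 → $75; Marchetti 290.91 → $300; Kowalski 1,309.09 → $1,300; Orozco 1,163.64 → $1,175; Lindqvist 363.64 → $375.
Rounding difference −$25 applied to Kowalski → $1,275.

Ferraro: $75 · Marchetti: $300 · Kowalski: $1,275 · Orozco: $1,175 · Lindqvist: $375 · Bergstrom: $500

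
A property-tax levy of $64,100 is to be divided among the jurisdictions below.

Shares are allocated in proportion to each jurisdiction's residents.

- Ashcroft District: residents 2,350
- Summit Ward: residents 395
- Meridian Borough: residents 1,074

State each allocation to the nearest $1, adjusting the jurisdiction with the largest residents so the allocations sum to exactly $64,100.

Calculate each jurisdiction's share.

Sum of residents: 3,819.
Unrounded shares: Ashcroft District 2,350/3,819 × $64,100 = 39,443.57; Summit Ward 395/3,819 × $64,100 = 6,629.88; Meridian Borough 1,074/3,819 × $64,100 = 18,026.55.
After rounding ($1): Ashcroft District $39,444; Summit Ward $6,630; Meridian Borough $18,027. Sum = $64,101.
Difference $64,100 − $64,101 = −$1 applied to largest residents (Ashcroft District): Ashcroft District becomes $39,443.

Ashcroft District: $39,443; Summit Ward: $6,630; Meridian Borough: $18,027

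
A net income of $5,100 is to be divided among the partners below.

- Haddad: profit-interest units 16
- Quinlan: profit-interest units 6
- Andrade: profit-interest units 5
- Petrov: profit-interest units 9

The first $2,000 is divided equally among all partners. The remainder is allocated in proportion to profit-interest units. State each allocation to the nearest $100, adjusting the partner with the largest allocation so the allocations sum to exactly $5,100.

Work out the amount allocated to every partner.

Haddad: $1,900 | Quinlan: $1,000 | Andrade: $900 | Petrov: $1,300

Equal tier: $2,000 ÷ 4 = $500 apiece.
Remainder $3,100 by profit-interest units (total 36): Haddad 1,377.78 → $1,400; Quinlan 516.67 → $500; Andrade 430.56 → $400; Petrov 775.00 → $800.
Totals: Haddad $500 + $1,400 = $1,900; Quinlan $500 + $500 = $1,000; Andrade $500 + $400 = $900; Petrov $500 + $800 = $1,300.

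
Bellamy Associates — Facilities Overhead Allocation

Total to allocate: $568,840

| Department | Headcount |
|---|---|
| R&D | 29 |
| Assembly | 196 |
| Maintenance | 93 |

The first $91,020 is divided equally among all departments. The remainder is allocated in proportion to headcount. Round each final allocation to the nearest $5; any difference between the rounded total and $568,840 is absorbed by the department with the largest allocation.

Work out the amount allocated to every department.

$91,020 shared equally gives $30,340 per department.
Remainder $477,820 by headcount (total 318): R&D 43,574.78 → $43,575; Assembly 294,505.41 → $294,505; Maintenance 139,739.81 → $139,740.
Totals: R&D $30,340 + $43,575 = $73,915; Assembly $30,340 + $294,505 = $324,845; Maintenance $30,340 + $139,740 = $170,080.

R&D: $73,915 | Assembly: $324,845 | Maintenance: $170,080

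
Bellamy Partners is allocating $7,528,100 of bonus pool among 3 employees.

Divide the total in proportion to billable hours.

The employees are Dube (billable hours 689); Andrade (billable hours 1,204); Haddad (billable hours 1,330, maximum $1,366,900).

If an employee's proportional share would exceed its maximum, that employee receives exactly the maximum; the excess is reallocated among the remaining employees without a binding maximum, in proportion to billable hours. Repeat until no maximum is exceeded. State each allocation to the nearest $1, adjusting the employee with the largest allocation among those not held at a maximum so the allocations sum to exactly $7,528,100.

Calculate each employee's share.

Combined billable hours = 3,223.
Unconstrained shares: Dube 1,609,326.99; Andrade 2,812,234.69; Haddad 3,106,538.32.
Cap binds for Haddad ($1,366,900); residual $6,161,200 reallocated over remaining billable hours 1,893.
Remaining shares: Dube 2,242,507.55 → $2,242,508; Andrade 3,918,692.45 → $3,918,692.

Dube: $2,242,508; Andrade: $3,918,692; Haddad: $1,366,900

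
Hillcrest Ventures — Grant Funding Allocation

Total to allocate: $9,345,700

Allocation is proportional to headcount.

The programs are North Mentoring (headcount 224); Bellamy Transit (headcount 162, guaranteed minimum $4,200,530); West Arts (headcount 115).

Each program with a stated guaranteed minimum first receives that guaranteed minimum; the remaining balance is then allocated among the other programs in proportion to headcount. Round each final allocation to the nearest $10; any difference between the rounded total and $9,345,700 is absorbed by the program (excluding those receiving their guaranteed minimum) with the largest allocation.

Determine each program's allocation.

North Mentoring: $3,399,760 · Bellamy Transit: $4,200,530 · West Arts: $1,745,410

Fund the minimums — Bellamy Transit $4,200,530. Residual $5,145,170.
Residual split over remaining headcount 339: North Mentoring 3,399,758.35 → $3,399,760; West Arts 1,745,411.65 → $1,745,410.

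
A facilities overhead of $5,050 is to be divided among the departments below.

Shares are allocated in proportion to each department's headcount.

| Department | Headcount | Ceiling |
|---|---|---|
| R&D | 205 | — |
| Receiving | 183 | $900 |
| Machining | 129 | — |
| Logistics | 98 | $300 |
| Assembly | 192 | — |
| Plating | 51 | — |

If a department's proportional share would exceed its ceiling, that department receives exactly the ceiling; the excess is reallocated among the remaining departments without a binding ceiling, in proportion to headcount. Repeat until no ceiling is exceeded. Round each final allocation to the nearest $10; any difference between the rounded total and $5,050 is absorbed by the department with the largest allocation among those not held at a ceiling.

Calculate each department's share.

R&D: $1,370 · Receiving: $900 · Machining: $860 · Logistics: $300 · Assembly: $1,280 · Plating: $340

Total headcount = 858.
Unconstrained shares: R&D 1,206.59; Receiving 1,077.10; Machining 759.27; Logistics 576.81; Assembly 1,130.07; Plating 300.17.
Capped: Receiving ($900), Logistics ($300); balance $3,850 reallocated over remaining headcount 577.
Redistributed shares: R&D 1,367.85 → $1,370; Machining 860.75 → $860; Assembly 1,281.11 → $1,280; Plating 340.29 → $340.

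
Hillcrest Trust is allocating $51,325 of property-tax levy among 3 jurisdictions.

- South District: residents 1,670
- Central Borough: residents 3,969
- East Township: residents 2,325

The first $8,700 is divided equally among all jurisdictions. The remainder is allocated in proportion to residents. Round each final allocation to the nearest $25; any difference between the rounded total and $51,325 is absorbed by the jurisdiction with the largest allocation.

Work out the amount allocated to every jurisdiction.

South District: $11,850; Central Borough: $24,125; East Township: $15,350

First tranche $8,700 split equally: $2,900 each.
Remainder $42,625 by residents (total 7,964): South District 8,938.19 → $8,950; Central Borough 21,242.92 → $21,250; East Township 12,443.89 → $12,450.
Rounding difference −$25 on remainder applied to Central Borough.
Totals: South District $2,900 + $8,950 = $11,850; Central Borough $2,900 + $21,225 = $24,125; East Township $2,900 + $12,450 = $15,350.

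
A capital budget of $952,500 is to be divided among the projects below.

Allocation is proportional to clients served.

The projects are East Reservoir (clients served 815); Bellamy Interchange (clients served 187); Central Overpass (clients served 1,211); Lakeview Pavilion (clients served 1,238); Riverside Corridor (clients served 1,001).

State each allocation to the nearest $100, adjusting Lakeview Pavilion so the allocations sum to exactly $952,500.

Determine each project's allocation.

Sum of clients served: 4,452.
Raw shares: East Reservoir 815/4,452 × $952,500 = 174,368.26; Bellamy Interchange 187/4,452 × $952,500 = 40,008.42; Central Overpass 1,211/4,452 × $952,500 = 259,091.98; Lakeview Pavilion 1,238/4,452 × $952,500 = 264,868.60; Riverside Corridor 1,001/4,452 × $952,500 = 214,162.74.
After rounding ($100): East Reservoir $174,400; Bellamy Interchange $40,000; Central Overpass $259,100; Lakeview Pavilion $264,900; Riverside Corridor $214,200. Sum = $952,600.
Difference $952,500 − $952,600 = −$100 applied to Lakeview Pavilion: Lakeview Pavilion becomes $264,800.

East Reservoir: $174,400; Bellamy Interchange: $40,000; Central Overpass: $259,100; Lakeview Pavilion: $264,800; Riverside Corridor: $214,200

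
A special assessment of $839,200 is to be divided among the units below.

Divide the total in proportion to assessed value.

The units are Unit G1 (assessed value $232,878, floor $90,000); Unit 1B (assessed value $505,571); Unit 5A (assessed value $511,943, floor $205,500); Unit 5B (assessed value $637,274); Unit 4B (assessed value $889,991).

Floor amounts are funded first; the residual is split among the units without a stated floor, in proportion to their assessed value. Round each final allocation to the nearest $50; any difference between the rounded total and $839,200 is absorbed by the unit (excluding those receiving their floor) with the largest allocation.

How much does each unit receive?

Unit G1: $90,000 | Unit 1B: $135,200 | Unit 5A: $205,500 | Unit 5B: $170,450 | Unit 4B: $238,050

Minimums first: Unit G1 $90,000; Unit 5A $205,500. Remaining pool $543,700.
Remaining pool split over remaining assessed value 2,032,836: Unit 1B 135,219.44 → $135,200; Unit 5B 170,444.58 → $170,450; Unit 4B 238,035.98 → $238,050.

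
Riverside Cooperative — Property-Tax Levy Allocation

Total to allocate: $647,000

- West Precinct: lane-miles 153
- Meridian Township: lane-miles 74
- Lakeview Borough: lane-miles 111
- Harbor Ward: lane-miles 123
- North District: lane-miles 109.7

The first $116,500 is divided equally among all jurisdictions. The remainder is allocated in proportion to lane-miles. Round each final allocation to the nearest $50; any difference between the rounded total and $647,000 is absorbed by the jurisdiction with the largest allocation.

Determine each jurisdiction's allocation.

West Precinct: $165,500; Meridian Township: $92,100; Lakeview Borough: $126,500; Harbor Ward: $137,650; North District: $125,250

$116,500 shared equally gives $23,300 per jurisdiction.
Remainder $530,500 by lane-miles (total 570.7): West Precinct 142,222.71 → $142,200; Meridian Township 68,787.45 → $68,800; Lakeview Borough 103,181.18 → $103,200; Harbor Ward 114,335.90 → $114,350; North District 101,972.75 → $101,950.
Totals: West Precinct $23,300 + $142,200 = $165,500; Meridian Township $23,300 + $68,800 = $92,100; Lakeview Borough $23,300 + $103,200 = $126,500; Harbor Ward $23,300 + $114,350 = $137,650; North District $23,300 + $101,950 = $125,250.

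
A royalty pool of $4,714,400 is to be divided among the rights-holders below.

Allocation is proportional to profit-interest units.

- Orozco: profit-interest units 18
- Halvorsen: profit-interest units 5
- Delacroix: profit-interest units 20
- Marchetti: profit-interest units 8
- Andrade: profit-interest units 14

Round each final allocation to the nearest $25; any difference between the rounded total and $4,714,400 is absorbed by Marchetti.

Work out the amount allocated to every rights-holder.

Orozco: $1,305,525 · Halvorsen: $362,650 · Delacroix: $1,450,575 · Marchetti: $580,250 · Andrade: $1,015,400

Combined profit-interest units = 65.
Raw shares: Orozco 18/65 × $4,714,400 = 1,305,526.15; Halvorsen 5/65 × $4,714,400 = 362,646.15; Delacroix 20/65 × $4,714,400 = 1,450,584.62; Marchetti 8/65 × $4,714,400 = 580,233.85; Andrade 14/65 × $4,714,400 = 1,015,409.23.
After rounding ($25): Orozco $1,305,525; Halvorsen $362,650; Delacroix $1,450,575; Marchetti $580,225; Andrade $1,015,400. Sum = $4,714,375.
Difference $4,714,400 − $4,714,375 = +$25 applied to Marchetti: Marchetti becomes $580,250.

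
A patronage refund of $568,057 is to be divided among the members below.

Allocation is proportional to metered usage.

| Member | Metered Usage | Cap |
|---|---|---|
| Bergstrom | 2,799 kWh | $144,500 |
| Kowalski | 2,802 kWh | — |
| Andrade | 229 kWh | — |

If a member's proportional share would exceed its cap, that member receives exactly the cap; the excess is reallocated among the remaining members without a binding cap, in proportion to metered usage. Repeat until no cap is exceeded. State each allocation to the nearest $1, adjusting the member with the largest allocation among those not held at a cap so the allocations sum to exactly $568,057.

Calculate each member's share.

Bergstrom: $144,500 · Kowalski: $391,556 · Andrade: $32,001

Metered usage total: 5,830.
Pro-rata shares before constraints: Bergstrom 272,725.82; Kowalski 273,018.13; Andrade 22,313.05.
Cap binds for Bergstrom ($144,500); remaining pool $423,557 reallocated over remaining metered usage 3,031.
Redistributed shares: Kowalski 391,556.16 → $391,556; Andrade 32,000.84 → $32,001.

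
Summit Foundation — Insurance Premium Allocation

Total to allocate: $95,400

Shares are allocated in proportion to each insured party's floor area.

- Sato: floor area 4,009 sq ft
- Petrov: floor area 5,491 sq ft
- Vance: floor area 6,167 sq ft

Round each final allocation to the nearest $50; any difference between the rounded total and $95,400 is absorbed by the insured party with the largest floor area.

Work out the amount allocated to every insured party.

Sum of floor area: 4,009 + 5,491 + 6,167 = 15,667.
Proportional shares: Sato 24,411.73; Petrov 33,435.97; Vance 37,552.29.
Rounded to nearest $50: Sato $24,400; Petrov $33,450; Vance $37,550. Sum = $95,400.
Sum already equals the total — no adjustment.

Sato: $24,400 · Petrov: $33,450 · Vance: $37,550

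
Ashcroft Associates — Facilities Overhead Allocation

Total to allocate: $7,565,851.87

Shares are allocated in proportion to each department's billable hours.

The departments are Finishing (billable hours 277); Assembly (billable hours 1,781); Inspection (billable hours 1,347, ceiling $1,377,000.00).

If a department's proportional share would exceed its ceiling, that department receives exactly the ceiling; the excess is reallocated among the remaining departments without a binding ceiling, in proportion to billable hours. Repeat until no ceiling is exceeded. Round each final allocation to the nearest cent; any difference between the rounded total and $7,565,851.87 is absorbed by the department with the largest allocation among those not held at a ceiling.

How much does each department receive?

Finishing: $832,999.01 | Assembly: $5,355,852.86 | Inspection: $1,377,000.00

Total billable hours = 3,405.
Unconstrained shares: Finishing 615,489.2711; Assembly 3,957,351.5949; Inspection 2,993,011.0041.
Capped: Inspection ($1,377,000.00); remaining pool $6,188,851.87 reallocated over remaining billable hours 2,058.
Redistributed shares: Finishing 832,999.0126 → $832,999.01; Assembly 5,355,852.8574 → $5,355,852.86.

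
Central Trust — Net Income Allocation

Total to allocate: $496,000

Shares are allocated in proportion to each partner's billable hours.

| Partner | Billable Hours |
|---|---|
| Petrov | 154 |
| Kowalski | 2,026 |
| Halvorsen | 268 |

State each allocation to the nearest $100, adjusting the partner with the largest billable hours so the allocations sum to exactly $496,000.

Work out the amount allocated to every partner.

Petrov: $31,200 · Kowalski: $410,500 · Halvorsen: $54,300

Sum of billable hours: 154 + 2,026 + 268 = 2,448.
Unrounded shares: Petrov 31,202.61; Kowalski 410,496.73; Halvorsen 54,300.65.
Rounded to nearest $100: Petrov $31,200; Kowalski $410,500; Halvorsen $54,300. Sum = $496,000.
Rounded total matches; no reconciliation needed.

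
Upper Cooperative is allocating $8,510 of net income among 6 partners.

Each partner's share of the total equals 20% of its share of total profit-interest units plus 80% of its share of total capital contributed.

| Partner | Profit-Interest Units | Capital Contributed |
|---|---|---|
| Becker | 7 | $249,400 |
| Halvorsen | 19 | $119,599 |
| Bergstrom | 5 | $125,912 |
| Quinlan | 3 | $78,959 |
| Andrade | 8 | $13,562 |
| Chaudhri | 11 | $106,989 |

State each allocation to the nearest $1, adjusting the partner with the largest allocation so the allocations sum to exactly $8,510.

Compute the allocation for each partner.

Totals — profit-interest units 53, capital contributed 694,421.
Blended shares (20% profit-interest units + 80% capital contributed): Becker 0.3137; Halvorsen 0.2095; Bergstrom 0.1639; Quinlan 0.1023; Andrade 0.0458; Chaudhri 0.1648.
Pro-rata amounts: Becker 2,669.87; Halvorsen 1,782.68; Bergstrom 1,394.99; Quinlan 870.44; Andrade 389.87; Chaudhri 1,402.15.
Rounded to nearest $1: Becker $2,670; Halvorsen $1,783; Bergstrom $1,395; Quinlan $870; Andrade $390; Chaudhri $1,402. Sum = $8,510.
Rounded total matches; no reconciliation needed.

Becker: $2,670 · Halvorsen: $1,783 · Bergstrom: $1,395 · Quinlan: $870 · Andrade: $390 · Chaudhri: $1,402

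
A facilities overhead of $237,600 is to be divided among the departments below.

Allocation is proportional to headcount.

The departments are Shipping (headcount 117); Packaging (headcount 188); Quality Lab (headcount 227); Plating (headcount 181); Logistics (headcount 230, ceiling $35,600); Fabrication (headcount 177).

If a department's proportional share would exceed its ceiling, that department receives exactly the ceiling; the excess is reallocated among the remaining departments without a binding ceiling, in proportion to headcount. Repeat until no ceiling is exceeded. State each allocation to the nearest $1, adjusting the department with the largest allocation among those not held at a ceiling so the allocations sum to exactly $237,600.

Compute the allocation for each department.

Sum of headcount: 1,120.
Pro-rata shares before constraints: Shipping 24,820.71; Packaging 39,882.86; Quality Lab 48,156.43; Plating 38,397.86; Logistics 48,792.86; Fabrication 37,549.29.
Capped: Logistics ($35,600); balance $202,000 reallocated over remaining headcount 890.
Remaining shares: Shipping 26,555.06 → $26,555; Packaging 42,669.66 → $42,670; Quality Lab 51,521.35 → $51,521; Plating 41,080.90 → $41,081; Fabrication 40,173.03 → $40,173.

Shipping: $26,555 · Packaging: $42,670 · Quality Lab: $51,521 · Plating: $41,081 · Logistics: $35,600 · Fabrication: $40,173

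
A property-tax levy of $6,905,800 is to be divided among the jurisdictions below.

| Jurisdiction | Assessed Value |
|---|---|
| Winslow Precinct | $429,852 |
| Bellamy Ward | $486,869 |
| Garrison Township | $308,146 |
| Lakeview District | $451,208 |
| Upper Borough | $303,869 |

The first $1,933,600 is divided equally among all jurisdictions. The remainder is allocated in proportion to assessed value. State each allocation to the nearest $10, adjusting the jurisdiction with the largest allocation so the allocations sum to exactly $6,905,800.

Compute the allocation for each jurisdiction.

Equal tier: $1,933,600 ÷ 5 = $386,720 apiece.
Remainder $4,972,200 by assessed value (total 1,979,944): Winslow Precinct 1,079,480.08 → $1,079,480; Bellamy Ward 1,222,665.91 → $1,222,670; Garrison Township 773,841.86 → $773,840; Lakeview District 1,133,111.05 → $1,133,110; Upper Borough 763,101.10 → $763,100.
Totals: Winslow Precinct $386,720 + $1,079,480 = $1,466,200; Bellamy Ward $386,720 + $1,222,670 = $1,609,390; Garrison Township $386,720 + $773,840 = $1,160,560; Lakeview District $386,720 + $1,133,110 = $1,519,830; Upper Borough $386,720 + $763,100 = $1,149,820.

Winslow Precinct: $1,466,200; Bellamy Ward: $1,609,390; Garrison Township: $1,160,560; Lakeview District: $1,519,830; Upper Borough: $1,149,820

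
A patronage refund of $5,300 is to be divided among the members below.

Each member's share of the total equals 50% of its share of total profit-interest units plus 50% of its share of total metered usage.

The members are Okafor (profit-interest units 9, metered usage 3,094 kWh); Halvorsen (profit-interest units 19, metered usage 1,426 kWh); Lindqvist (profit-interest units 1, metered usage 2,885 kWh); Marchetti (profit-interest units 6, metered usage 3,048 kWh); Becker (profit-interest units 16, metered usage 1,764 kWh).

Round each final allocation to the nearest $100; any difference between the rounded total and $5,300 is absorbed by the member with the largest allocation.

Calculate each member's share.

Profit-interest units total 51; metered usage total 12,217.
Combined weights (50% profit-interest units + 50% metered usage): Okafor 0.2149; Halvorsen 0.2446; Lindqvist 0.1279; Marchetti 0.1836; Becker 0.2291.
Raw shares: Okafor 1,138.77; Halvorsen 1,296.57; Lindqvist 677.75; Marchetti 972.91; Becker 1,214.00.
After rounding ($100): Okafor $1,100; Halvorsen $1,300; Lindqvist $700; Marchetti $1,000; Becker $1,200. Sum = $5,300.
Rounded total matches; no reconciliation needed.

Okafor: $1,100 | Halvorsen: $1,300 | Lindqvist: $700 | Marchetti: $1,000 | Becker: $1,200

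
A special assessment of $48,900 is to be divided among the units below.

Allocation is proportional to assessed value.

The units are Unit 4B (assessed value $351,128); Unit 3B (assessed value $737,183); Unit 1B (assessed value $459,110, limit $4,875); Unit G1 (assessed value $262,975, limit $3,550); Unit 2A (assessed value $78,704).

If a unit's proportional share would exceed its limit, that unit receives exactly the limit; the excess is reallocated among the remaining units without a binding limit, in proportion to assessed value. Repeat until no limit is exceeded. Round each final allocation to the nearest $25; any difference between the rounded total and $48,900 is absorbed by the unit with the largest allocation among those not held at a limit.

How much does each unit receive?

Assessed value total: 1,889,100.
Proportional shares (ignoring caps): Unit 4B 9,089.07; Unit 3B 19,082.23; Unit 1B 11,884.22; Unit G1 6,807.20; Unit 2A 2,037.28.
Cap binds for Unit 1B ($4,875), Unit G1 ($3,550); residual $40,475 reallocated over remaining assessed value 1,167,015.
Shares after redistribution: Unit 4B 12,178.00 → $12,175; Unit 3B 25,567.35 → $25,575; Unit 2A 2,729.65 → $2,725.

Unit 4B: $12,175; Unit 3B: $25,575; Unit 1B: $4,875; Unit G1: $3,550; Unit 2A: $2,725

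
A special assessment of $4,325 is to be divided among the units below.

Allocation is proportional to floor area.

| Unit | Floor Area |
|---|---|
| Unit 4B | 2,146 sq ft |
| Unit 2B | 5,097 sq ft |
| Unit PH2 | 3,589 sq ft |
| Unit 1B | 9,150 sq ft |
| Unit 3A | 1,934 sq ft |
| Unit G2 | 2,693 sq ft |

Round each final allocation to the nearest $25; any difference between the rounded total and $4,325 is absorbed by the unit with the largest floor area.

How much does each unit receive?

Total floor area = 2,146 + 5,097 + 3,589 + 9,150 + 1,934 + 2,693 = 24,609.
Unrounded shares: Unit 4B 377.16; Unit 2B 895.79; Unit PH2 630.76; Unit 1B 1,608.10; Unit 3A 339.90; Unit G2 473.29.
After rounding ($25): Unit 4B $375; Unit 2B $900; Unit PH2 $625; Unit 1B $1,600; Unit 3A $350; Unit G2 $475. Sum = $4,325.
Rounded total matches; no reconciliation needed.

Unit 4B: $375 | Unit 2B: $900 | Unit PH2: $625 | Unit 1B: $1,600 | Unit 3A: $350 | Unit G2: $475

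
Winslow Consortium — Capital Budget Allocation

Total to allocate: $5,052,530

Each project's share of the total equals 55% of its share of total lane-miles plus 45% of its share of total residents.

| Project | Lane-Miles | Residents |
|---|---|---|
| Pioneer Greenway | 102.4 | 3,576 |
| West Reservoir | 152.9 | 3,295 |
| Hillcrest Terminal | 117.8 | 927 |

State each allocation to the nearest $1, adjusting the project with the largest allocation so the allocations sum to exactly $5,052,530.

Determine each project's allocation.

Pioneer Greenway: $1,805,330 | West Reservoir: $2,099,530 | Hillcrest Terminal: $1,147,670

Totals — lane-miles 373.1, residents 7,798.
Combined weights (55% lane-miles + 45% residents): Pioneer Greenway 0.3573; West Reservoir 0.4155; Hillcrest Terminal 0.2271.
Raw shares: Pioneer Greenway 1,805,330.07; West Reservoir 2,099,529.56; Hillcrest Terminal 1,147,670.38.
After rounding ($1): Pioneer Greenway $1,805,330; West Reservoir $2,099,530; Hillcrest Terminal $1,147,670. Sum = $5,052,530.
Rounded total matches; no reconciliation needed.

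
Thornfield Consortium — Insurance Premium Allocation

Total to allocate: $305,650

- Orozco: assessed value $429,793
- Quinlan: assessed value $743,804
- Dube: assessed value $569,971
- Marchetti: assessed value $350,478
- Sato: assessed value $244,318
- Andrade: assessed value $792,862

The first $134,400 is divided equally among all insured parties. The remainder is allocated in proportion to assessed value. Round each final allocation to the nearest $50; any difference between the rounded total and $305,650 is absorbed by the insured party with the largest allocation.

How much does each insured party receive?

Orozco: $45,900 | Quinlan: $63,100 | Dube: $53,550 | Marchetti: $41,550 | Sato: $35,750 | Andrade: $65,800

$134,400 shared equally gives $22,400 per insured party.
Remainder $171,250 by assessed value (total 3,131,226): Orozco 23,505.83 → $23,500; Quinlan 40,679.41 → $40,700; Dube 31,172.31 → $31,150; Marchetti 19,168.01 → $19,150; Sato 13,362.01 → $13,350; Andrade 43,362.45 → $43,350.
Rounding difference +$50 on remainder applied to Andrade.
Totals: Orozco $22,400 + $23,500 = $45,900; Quinlan $22,400 + $40,700 = $63,100; Dube $22,400 + $31,150 = $53,550; Marchetti $22,400 + $19,150 = $41,550; Sato $22,400 + $13,350 = $35,750; Andrade $22,400 + $43,400 = $65,800.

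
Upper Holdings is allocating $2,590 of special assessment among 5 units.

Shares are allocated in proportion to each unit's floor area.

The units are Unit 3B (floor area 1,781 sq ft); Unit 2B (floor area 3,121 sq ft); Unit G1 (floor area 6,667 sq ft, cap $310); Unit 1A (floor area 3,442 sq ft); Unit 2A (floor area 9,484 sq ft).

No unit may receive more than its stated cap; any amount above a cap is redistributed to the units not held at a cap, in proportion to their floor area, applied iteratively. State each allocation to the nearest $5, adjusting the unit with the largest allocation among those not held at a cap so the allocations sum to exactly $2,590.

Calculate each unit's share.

Unit 3B: $230; Unit 2B: $400; Unit G1: $310; Unit 1A: $440; Unit 2A: $1,210

Floor area total: 24,495.
Proportional shares (ignoring caps): Unit 3B 188.32; Unit 2B 330.00; Unit G1 704.94; Unit 1A 363.94; Unit 2A 1,002.80.
Cap binds for Unit G1 ($310); residual $2,280 reallocated over remaining floor area 17,828.
Remaining shares: Unit 3B 227.77 → $230; Unit 2B 399.14 → $400; Unit 1A 440.19 → $440; Unit 2A 1,212.90 → $1,215.
Rounding difference −$5 applied to Unit 2A → $1,210.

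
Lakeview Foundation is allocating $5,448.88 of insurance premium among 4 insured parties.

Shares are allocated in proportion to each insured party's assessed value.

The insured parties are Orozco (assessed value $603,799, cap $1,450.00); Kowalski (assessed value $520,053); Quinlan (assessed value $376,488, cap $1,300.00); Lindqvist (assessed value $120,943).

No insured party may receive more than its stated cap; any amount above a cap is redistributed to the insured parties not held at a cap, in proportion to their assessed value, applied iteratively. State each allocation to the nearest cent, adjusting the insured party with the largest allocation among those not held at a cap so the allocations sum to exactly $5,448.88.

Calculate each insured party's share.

Orozco: $1,450.00 · Kowalski: $2,189.66 · Quinlan: $1,300.00 · Lindqvist: $509.22

Total assessed value = 1,621,283.
Proportional shares (ignoring caps): Orozco 2,029.2745; Kowalski 1,747.8172; Quinlan 1,265.3176; Lindqvist 406.4706.
Cap binds for Orozco ($1,450.00); residual $3,998.88 reallocated over remaining assessed value 1,017,484.
Cap binds for Quinlan ($1,300.00); residual $2,698.88 reallocated over remaining assessed value 640,996.
Shares after redistribution: Kowalski 2,189.6558 → $2,189.66; Lindqvist 509.2242 → $509.22.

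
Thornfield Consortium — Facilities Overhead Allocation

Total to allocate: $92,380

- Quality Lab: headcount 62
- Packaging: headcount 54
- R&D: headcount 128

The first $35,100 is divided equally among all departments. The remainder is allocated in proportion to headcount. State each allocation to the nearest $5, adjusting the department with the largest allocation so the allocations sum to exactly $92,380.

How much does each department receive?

$35,100 shared equally gives $11,700 per department.
Remainder $57,280 by headcount (total 244): Quality Lab 14,554.75 → $14,555; Packaging 12,676.72 → $12,675; R&D 30,048.52 → $30,050.
Totals: Quality Lab $11,700 + $14,555 = $26,255; Packaging $11,700 + $12,675 = $24,375; R&D $11,700 + $30,050 = $41,750.

Quality Lab: $26,255 · Packaging: $24,375 · R&D: $41,750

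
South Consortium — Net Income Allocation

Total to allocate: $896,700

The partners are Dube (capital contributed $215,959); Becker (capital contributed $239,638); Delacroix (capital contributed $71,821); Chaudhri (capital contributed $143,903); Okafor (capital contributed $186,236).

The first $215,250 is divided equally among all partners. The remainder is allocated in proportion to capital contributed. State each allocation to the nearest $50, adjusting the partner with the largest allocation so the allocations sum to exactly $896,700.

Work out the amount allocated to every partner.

Dube: $214,650; Becker: $233,500; Delacroix: $100,100; Chaudhri: $157,400; Okafor: $191,050

Equal tier: $215,250 ÷ 5 = $43,050 apiece.
Remainder $681,450 by capital contributed (total 857,557): Dube 171,609.89 → $171,600; Becker 190,426.19 → $190,450; Delacroix 57,071.92 → $57,050; Chaudhri 114,351.23 → $114,350; Okafor 147,990.77 → $148,000.
Totals: Dube $43,050 + $171,600 = $214,650; Becker $43,050 + $190,450 = $233,500; Delacroix $43,050 + $57,050 = $100,100; Chaudhri $43,050 + $114,350 = $157,400; Okafor $43,050 + $148,000 = $191,050.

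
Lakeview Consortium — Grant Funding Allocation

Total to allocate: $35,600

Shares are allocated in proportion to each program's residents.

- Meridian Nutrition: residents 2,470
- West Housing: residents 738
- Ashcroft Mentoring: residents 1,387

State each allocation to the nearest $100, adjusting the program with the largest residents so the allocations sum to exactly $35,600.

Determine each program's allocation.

Meridian Nutrition: $19,200 | West Housing: $5,700 | Ashcroft Mentoring: $10,700

Sum of residents: 4,595.
Raw shares: Meridian Nutrition 2,470/4,595 × $35,600 = 19,136.45; West Housing 738/4,595 × $35,600 = 5,717.69; Ashcroft Mentoring 1,387/4,595 × $35,600 = 10,745.85.
Rounded to nearest $100: Meridian Nutrition $19,100; West Housing $5,700; Ashcroft Mentoring $10,700. Sum = $35,500.
Difference $35,600 − $35,500 = +$100 applied to largest residents (Meridian Nutrition): Meridian Nutrition becomes $19,200.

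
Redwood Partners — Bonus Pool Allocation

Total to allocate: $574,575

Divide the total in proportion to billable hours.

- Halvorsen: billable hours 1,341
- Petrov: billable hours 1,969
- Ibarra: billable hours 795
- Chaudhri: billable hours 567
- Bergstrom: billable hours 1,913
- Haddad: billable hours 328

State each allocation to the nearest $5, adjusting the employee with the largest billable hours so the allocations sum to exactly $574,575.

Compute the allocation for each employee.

Sum of billable hours: 6,913.
Raw shares: Halvorsen 1,341/6,913 × $574,575 = 111,457.41; Petrov 1,969/6,913 × $574,575 = 163,653.72; Ibarra 795/6,913 × $574,575 = 66,076.54; Chaudhri 567/6,913 × $574,575 = 47,126.29; Bergstrom 1,913/6,913 × $574,575 = 158,999.27; Haddad 328/6,913 × $574,575 = 27,261.77.
Rounded to nearest $5: Halvorsen $111,455; Petrov $163,655; Ibarra $66,075; Chaudhri $47,125; Bergstrom $159,000; Haddad $27,260. Sum = $574,570.
Difference $574,575 − $574,570 = +$5 applied to largest billable hours (Petrov): Petrov becomes $163,660.

Halvorsen: $111,455; Petrov: $163,660; Ibarra: $66,075; Chaudhri: $47,125; Bergstrom: $159,000; Haddad: $27,260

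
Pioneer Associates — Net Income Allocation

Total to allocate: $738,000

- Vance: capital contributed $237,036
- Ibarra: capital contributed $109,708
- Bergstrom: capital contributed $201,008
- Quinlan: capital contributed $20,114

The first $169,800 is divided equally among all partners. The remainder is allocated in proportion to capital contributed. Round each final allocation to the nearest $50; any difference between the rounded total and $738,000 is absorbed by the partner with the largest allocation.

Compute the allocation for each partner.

Vance: $279,600 | Ibarra: $152,200 | Bergstrom: $243,600 | Quinlan: $62,600

$169,800 shared equally gives $42,450 per partner.
Remainder $568,200 by capital contributed (total 567,866): Vance 237,175.42 → $237,200; Ibarra 109,772.53 → $109,750; Bergstrom 201,126.23 → $201,150; Quinlan 20,125.83 → $20,150.
Rounding difference −$50 on remainder applied to Vance.
Totals: Vance $42,450 + $237,150 = $279,600; Ibarra $42,450 + $109,750 = $152,200; Bergstrom $42,450 + $201,150 = $243,600; Quinlan $42,450 + $20,150 = $62,600.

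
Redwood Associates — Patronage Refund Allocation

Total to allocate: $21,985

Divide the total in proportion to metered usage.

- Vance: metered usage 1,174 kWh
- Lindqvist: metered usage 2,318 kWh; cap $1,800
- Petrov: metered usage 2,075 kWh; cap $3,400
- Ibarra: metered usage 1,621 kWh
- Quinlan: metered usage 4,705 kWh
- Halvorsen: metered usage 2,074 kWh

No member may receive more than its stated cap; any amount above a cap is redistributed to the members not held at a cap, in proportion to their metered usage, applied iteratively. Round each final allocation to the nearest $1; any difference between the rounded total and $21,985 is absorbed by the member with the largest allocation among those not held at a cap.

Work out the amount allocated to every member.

Vance: $2,058; Lindqvist: $1,800; Petrov: $3,400; Ibarra: $2,842; Quinlan: $8,249; Halvorsen: $3,636

Total metered usage = 13,967.
Proportional shares (ignoring caps): Vance 1,847.96; Lindqvist 3,648.69; Petrov 3,266.19; Ibarra 2,551.56; Quinlan 7,405.99; Halvorsen 3,264.62.
Cap binds for Lindqvist ($1,800); balance $20,185 reallocated over remaining metered usage 11,649.
Cap binds for Petrov ($3,400); balance $16,785 reallocated over remaining metered usage 9,574.
Remaining shares: Vance 2,058.24 → $2,058; Ibarra 2,841.91 → $2,842; Quinlan 8,248.74 → $8,249; Halvorsen 3,636.11 → $3,636.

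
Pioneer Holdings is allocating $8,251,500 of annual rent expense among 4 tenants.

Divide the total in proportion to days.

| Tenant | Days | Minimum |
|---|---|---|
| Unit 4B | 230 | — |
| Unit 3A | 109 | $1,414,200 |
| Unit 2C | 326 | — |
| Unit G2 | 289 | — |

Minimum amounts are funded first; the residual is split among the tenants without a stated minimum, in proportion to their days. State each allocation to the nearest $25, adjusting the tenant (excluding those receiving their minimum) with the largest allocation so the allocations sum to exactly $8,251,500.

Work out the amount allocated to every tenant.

Minimums first: Unit 3A $1,414,200. Residual $6,837,300.
Residual split over remaining days 845: Unit 4B 1,861,040.24 → $1,861,050; Unit 2C 2,637,822.25 → $2,637,825; Unit G2 2,338,437.51 → $2,338,450.
Rounding difference −$25 applied to Unit 2C → $2,637,800.

Unit 4B: $1,861,050 · Unit 3A: $1,414,200 · Unit 2C: $2,637,800 · Unit G2: $2,338,450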